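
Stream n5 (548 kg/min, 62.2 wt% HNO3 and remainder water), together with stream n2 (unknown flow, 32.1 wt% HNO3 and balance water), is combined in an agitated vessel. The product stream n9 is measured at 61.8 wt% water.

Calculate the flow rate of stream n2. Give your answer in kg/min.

Let n2 be the unknown flow. Total out = 548 + n2.
water balance: 207.14 + 0.679·n2 = 0.618·(548 + n2)
(0.679 − 0.618)·n2 = 0.618×548 − 207.14 = 131.52
n2 = 131.52 / 0.061 = 2156.1 kg/min

2156 kg/min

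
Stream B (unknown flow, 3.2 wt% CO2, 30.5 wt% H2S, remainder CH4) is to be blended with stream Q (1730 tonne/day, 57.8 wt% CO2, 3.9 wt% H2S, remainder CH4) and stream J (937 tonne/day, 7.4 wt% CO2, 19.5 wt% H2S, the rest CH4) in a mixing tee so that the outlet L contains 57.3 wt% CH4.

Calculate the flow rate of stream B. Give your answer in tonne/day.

2007 tonne/day

Let B be the unknown flow. Total out = 2667 + B.
CH4 balance: 1347.5 + 0.663·B = 0.573·(2667 + B)
(0.663 − 0.573)·B = 0.573×2667 − 1347.5 = 180.65
B = 180.65 / 0.090 = 2007.3 tonne/day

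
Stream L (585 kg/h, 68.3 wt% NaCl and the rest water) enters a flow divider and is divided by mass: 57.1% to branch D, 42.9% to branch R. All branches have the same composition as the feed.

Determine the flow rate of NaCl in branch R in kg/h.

171.4 kg/h

Branch R total = 0.429×585 = 250.97 kg/h.
NaCl in R = 0.683×250.97 = 171.41 kg/h.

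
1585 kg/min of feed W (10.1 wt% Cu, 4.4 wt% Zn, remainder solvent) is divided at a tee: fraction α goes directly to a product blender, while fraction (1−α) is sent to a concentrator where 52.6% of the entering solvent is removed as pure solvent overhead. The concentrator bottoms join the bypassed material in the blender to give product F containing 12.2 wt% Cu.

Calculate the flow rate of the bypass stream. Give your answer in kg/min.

978.4 kg/min

All 1585×0.101 = 160.09 kg/min of Cu reaches F, so F = 160.09/0.122 = 1312.2 kg/min and vapour = 272.83 kg/min.
The evaporator receives (1−α)·1585 of feed at 0.855 solvent and removes 0.526 of that solvent:
0.526×0.855×(1−α)×1585 = 272.83
(1−α) = 272.83/712.82 = 0.3827;  α = 0.6173.
Bypass flow = 0.6173×1585 = 978.35 kg/min.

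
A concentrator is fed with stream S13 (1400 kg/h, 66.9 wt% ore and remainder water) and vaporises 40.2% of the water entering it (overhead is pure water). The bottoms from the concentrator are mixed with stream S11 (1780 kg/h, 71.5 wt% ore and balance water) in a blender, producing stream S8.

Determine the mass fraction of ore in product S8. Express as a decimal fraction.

0.738

Vapour removed = 0.402×0.331×1400 = 186.29 kg/h; concentrate = 1213.7 kg/h.
ore reaching the mixer = 936.6 (from concentrate) + 1780×0.715 = 2209.3 kg/h.
Product flow = 1213.7 + 1780 = 2993.7 kg/h; ore fraction = 0.738.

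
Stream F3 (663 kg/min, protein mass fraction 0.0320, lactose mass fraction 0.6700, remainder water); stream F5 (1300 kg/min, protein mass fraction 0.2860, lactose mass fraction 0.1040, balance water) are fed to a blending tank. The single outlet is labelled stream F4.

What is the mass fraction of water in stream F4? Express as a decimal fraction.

0.5046

Total flow out = 663 + 1300 = 1963 kg/min.
water in = 663×0.298 + 1300×0.610 = 990.57 kg/min.
water mass fraction in F4 = 990.57/1963 = 0.5046.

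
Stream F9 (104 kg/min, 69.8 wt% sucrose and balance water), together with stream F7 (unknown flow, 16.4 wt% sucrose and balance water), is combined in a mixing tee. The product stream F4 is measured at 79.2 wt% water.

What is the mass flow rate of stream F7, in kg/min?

1158 kg/min

Let F7 be the unknown flow. Total out = 104 + F7.
water balance: 31.408 + 0.836·F7 = 0.792·(104 + F7)
(0.836 − 0.792)·F7 = 0.792×104 − 31.408 = 50.96
F7 = 50.96 / 0.044 = 1158.2 kg/min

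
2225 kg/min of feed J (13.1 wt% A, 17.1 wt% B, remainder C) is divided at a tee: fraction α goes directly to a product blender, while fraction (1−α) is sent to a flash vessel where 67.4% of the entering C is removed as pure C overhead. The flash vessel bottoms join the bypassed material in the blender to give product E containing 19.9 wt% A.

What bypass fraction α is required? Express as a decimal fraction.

0.274

All 2225×0.131 = 291.48 kg/min of A reaches E, so E = 291.48/0.199 = 1464.7 kg/min and vapour = 760.3 kg/min.
The evaporator receives (1−α)·2225 of feed at 0.698 C and removes 0.674 of that C:
0.674×0.698×(1−α)×2225 = 760.3
(1−α) = 760.3/1046.8 = 0.7263;  α = 0.2737.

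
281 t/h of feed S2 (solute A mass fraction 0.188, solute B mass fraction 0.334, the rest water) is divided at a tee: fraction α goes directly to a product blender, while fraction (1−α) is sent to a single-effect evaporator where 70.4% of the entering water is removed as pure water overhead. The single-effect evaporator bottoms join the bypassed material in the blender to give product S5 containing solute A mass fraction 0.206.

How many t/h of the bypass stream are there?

All 281×0.188 = 52.828 t/h of solute A reaches S5, so S5 = 52.828/0.206 = 256.45 t/h and vapour = 24.553 t/h.
The evaporator receives (1−α)·281 of feed at 0.478 water and removes 0.704 of that water:
0.704×0.478×(1−α)×281 = 24.553
(1−α) = 24.553/94.56 = 0.2597;  α = 0.7403.
Bypass flow = 0.7403×281 = 208.04 t/h.

208 t/h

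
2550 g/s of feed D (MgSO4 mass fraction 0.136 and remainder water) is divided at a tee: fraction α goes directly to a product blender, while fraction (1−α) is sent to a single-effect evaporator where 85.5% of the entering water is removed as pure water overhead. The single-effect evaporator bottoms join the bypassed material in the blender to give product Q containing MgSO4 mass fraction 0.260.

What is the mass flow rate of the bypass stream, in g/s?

All 2550×0.136 = 346.8 g/s of MgSO4 reaches Q, so Q = 346.8/0.260 = 1333.8 g/s and vapour = 1216.2 g/s.
The evaporator receives (1−α)·2550 of feed at 0.864 water and removes 0.855 of that water:
0.855×0.864×(1−α)×2550 = 1216.2
(1−α) = 1216.2/1883.7 = 0.6456;  α = 0.3544.
Bypass flow = 0.3544×2550 = 903.7 g/s.

903.7 g/s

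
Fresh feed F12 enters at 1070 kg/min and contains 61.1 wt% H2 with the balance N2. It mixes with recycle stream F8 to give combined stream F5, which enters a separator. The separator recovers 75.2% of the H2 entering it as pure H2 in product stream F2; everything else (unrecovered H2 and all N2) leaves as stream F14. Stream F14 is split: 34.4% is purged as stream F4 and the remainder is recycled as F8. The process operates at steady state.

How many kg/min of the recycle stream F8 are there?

N2 enters only via F12 and leaves only via the purge: 1070×0.389 = 0.344×(N2 in F14), and the separator passes all N2, so N2 in F5 = N2 in F14 = 1210 kg/min.
H2 in F5: m_A = 1070×0.611 + (1−0.344)·(1−0.752)·m_A, so m_A = 653.77/0.8373 = 780.8 kg/min.
F14 = (1−0.752)×780.8 + 1210 = 1403.6 kg/min.
Recycle F8 = (1−0.344)×1403.6 = 920.77 kg/min.

920.8 kg/min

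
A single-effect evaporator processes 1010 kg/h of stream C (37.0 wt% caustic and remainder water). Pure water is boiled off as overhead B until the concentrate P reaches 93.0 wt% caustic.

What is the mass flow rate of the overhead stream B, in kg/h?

caustic is conserved: 1010×0.370 = 373.7 kg/h all reports to the concentrate.
Concentrate = 373.7/(target fraction) = 401.83 kg/h.
Overhead = 1010 − 401.83 = 608.17 kg/h.

608.2 kg/h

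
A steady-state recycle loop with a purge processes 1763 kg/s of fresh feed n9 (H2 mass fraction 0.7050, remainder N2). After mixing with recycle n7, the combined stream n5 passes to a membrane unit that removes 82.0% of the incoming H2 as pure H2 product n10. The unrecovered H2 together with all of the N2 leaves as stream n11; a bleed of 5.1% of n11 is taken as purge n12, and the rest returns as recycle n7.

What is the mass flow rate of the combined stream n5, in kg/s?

11700 kg/s

N2 enters only via n9 and leaves only via the purge: 1763×0.295 = 0.051×(N2 in n11), and the membrane unit passes all N2, so N2 in n5 = N2 in n11 = 10198 kg/s.
H2 in n5: m_A = 1763×0.705 + (1−0.051)·(1−0.820)·m_A, so m_A = 1242.9/0.8292 = 1499 kg/s.
n5 = 1499 + 10198 = 11697 kg/s.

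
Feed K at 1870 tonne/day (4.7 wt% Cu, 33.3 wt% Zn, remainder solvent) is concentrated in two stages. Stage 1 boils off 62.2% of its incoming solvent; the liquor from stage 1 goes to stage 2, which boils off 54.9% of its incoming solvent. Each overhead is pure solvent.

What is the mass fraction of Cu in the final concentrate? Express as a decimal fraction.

0.097

solvent in feed = 1870×0.620 = 1159.4 tonne/day.
After stage 1: solvent left = (1−0.622)×1159.4 = 438.25; stream total = 1148.9 tonne/day.
After stage 2: solvent left = (1−0.549)×438.25 = 197.65; final concentrate = 908.25 tonne/day.
Cu fraction = 87.89/908.25 = 0.097.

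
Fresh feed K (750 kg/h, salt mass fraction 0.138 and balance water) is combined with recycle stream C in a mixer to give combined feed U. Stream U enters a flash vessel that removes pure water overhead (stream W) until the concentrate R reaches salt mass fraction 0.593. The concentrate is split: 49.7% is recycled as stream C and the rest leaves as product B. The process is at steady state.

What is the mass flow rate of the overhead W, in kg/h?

575.5 kg/h

Overall salt balance (none leaves overhead): salt in fresh feed = salt in product, i.e. 750×0.138 = (1−0.497)·R·0.593.
R = 103.5/(0.593×0.503) = 346.99 kg/h.
Recycle C = 0.497×346.99 = 172.45 kg/h.
Combined feed U = 750 + 172.45 = 922.45 kg/h.
Overhead W = U − R = 922.45 − 346.99 = 575.46 kg/h.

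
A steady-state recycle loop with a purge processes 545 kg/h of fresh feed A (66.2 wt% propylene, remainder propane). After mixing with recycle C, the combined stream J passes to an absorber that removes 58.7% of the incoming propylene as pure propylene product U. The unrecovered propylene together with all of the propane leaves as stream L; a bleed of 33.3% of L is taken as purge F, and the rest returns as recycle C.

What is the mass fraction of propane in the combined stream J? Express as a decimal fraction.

0.526

propane enters only via A and leaves only via the purge: 545×0.338 = 0.333×(propane in L), and the absorber passes all propane, so propane in J = propane in L = 553.18 kg/h.
propylene in J: m_A = 545×0.662 + (1−0.333)·(1−0.587)·m_A, so m_A = 360.79/0.7245 = 497.96 kg/h.
J = 497.96 + 553.18 = 1051.1 kg/h.
propane fraction in J = 553.18/1051.1 = 0.526.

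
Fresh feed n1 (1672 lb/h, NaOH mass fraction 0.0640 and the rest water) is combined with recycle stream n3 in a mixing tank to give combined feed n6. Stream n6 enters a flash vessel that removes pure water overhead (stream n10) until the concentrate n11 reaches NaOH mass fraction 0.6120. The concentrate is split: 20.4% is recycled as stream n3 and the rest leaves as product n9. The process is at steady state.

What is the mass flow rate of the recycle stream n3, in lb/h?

44.81 lb/h

Overall NaOH balance (none leaves overhead): NaOH in fresh feed = NaOH in product, i.e. 1672×0.064 = (1−0.204)·n11·0.612.
n11 = 107.01/(0.612×0.796) = 219.66 lb/h.
Recycle n3 = 0.204×219.66 = 44.811 lb/h.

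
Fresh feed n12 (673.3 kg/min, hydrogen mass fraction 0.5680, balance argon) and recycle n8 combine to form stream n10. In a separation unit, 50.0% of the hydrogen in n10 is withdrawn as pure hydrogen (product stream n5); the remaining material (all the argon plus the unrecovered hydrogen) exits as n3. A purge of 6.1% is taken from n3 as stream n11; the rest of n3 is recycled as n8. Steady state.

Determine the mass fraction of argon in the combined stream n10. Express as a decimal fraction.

argon enters only via n12 and leaves only via the purge: 673.3×0.432 = 0.061×(argon in n3), and the separation unit passes all argon, so argon in n10 = argon in n3 = 4768.3 kg/min.
hydrogen in n10: m_A = 673.3×0.568 + (1−0.061)·(1−0.500)·m_A, so m_A = 382.43/0.5305 = 720.89 kg/min.
n10 = 720.89 + 4768.3 = 5489.2 kg/min.
argon fraction in n10 = 4768.3/5489.2 = 0.8687.

0.8687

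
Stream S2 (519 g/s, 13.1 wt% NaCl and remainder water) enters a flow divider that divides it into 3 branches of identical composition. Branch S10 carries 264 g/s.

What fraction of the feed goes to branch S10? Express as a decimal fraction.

Fraction to S10 = 264/519 = 0.5087.

0.509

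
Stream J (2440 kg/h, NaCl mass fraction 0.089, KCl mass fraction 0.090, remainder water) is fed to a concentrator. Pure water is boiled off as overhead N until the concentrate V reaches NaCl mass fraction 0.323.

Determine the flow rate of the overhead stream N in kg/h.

NaCl is conserved: 2440×0.089 = 217.16 kg/h all reports to the concentrate.
Concentrate = 217.16/(target fraction) = 672.32 kg/h.
Overhead = 2440 − 672.32 = 1767.7 kg/h.

1768 kg/h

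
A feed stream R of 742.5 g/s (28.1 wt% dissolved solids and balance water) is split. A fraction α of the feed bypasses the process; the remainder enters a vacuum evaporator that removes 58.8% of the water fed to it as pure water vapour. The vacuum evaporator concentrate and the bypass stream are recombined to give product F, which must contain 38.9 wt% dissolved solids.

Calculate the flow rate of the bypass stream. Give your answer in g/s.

All 742.5×0.281 = 208.64 g/s of dissolved solids reaches F, so F = 208.64/0.389 = 536.36 g/s and vapour = 206.14 g/s.
The evaporator receives (1−α)·742.5 of feed at 0.719 water and removes 0.588 of that water:
0.588×0.719×(1−α)×742.5 = 206.14
(1−α) = 206.14/313.91 = 0.6567;  α = 0.3433.
Bypass flow = 0.3433×742.5 = 254.9 g/s.

254.9 g/s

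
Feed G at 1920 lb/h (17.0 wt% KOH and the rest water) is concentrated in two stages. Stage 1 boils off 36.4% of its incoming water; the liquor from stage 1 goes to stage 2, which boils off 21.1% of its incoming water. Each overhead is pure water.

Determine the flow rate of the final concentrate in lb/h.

1126 lb/h

water in feed = 1920×0.830 = 1593.6 lb/h.
After stage 1: water left = (1−0.364)×1593.6 = 1013.5; stream total = 1339.9 lb/h.
After stage 2: water left = (1−0.211)×1013.5 = 799.67; final concentrate = 1126.1 lb/h.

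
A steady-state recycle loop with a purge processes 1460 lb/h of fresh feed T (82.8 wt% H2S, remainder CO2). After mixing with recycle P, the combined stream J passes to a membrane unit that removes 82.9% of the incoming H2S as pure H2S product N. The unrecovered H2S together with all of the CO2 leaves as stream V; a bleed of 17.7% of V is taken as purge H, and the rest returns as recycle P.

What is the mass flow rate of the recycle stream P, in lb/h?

1366 lb/h

CO2 enters only via T and leaves only via the purge: 1460×0.172 = 0.177×(CO2 in V), and the membrane unit passes all CO2, so CO2 in J = CO2 in V = 1418.8 lb/h.
H2S in J: m_A = 1460×0.828 + (1−0.177)·(1−0.829)·m_A, so m_A = 1208.9/0.8593 = 1406.9 lb/h.
V = (1−0.829)×1406.9 + 1418.8 = 1659.3 lb/h.
Recycle P = (1−0.177)×1659.3 = 1365.6 lb/h.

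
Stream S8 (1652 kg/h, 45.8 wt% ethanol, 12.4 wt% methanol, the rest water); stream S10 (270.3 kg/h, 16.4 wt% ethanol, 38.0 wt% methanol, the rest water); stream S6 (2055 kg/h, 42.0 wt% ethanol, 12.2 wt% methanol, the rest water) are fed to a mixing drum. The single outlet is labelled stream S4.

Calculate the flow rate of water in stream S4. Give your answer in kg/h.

1755 kg/h

water out = water in = 1652×0.418 + 270.3×0.456 + 2055×0.458 = 1755 kg/h.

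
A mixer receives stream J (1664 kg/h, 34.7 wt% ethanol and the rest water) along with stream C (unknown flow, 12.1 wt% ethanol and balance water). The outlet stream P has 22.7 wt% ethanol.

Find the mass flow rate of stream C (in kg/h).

1884 kg/h

Let C be the unknown flow. Total out = 1664 + C.
ethanol balance: 577.41 + 0.121·C = 0.227·(1664 + C)
(0.121 − 0.227)·C = 0.227×1664 − 577.41 = -199.68
C = -199.68 / -0.106 = 1883.8 kg/h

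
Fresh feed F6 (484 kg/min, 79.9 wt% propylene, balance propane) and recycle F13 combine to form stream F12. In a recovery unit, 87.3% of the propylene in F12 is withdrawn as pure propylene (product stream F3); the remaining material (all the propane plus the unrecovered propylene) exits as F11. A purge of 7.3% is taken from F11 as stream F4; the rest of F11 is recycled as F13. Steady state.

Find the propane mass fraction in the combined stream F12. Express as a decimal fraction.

propane enters only via F6 and leaves only via the purge: 484×0.201 = 0.073×(propane in F11), and the recovery unit passes all propane, so propane in F12 = propane in F11 = 1332.7 kg/min.
propylene in F12: m_A = 484×0.799 + (1−0.073)·(1−0.873)·m_A, so m_A = 386.72/0.8823 = 438.32 kg/min.
F12 = 438.32 + 1332.7 = 1771 kg/min.
propane fraction in F12 = 1332.7/1771 = 0.7525.

0.7525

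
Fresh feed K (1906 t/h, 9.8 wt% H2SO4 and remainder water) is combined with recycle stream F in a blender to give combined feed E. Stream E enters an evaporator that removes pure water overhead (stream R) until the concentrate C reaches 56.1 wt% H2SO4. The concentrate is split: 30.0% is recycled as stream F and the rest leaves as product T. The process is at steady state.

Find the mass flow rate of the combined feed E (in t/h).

2049 t/h

Overall H2SO4 balance (none leaves overhead): H2SO4 in fresh feed = H2SO4 in product, i.e. 1906×0.098 = (1−0.300)·C·0.561.
C = 186.79/(0.561×0.700) = 475.65 t/h.
Recycle F = 0.300×475.65 = 142.7 t/h.
Combined feed E = 1906 + 142.7 = 2048.7 t/h.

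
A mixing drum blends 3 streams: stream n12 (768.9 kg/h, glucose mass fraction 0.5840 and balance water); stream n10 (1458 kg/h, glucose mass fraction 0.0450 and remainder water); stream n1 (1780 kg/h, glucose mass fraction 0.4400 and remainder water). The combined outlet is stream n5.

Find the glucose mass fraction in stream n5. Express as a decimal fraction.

Total flow out = 768.9 + 1458 + 1780 = 4006.9 kg/h.
glucose in = 768.9×0.584 + 1458×0.045 + 1780×0.440 = 1297.8 kg/h.
glucose mass fraction in n5 = 1297.8/4006.9 = 0.3239.

0.3239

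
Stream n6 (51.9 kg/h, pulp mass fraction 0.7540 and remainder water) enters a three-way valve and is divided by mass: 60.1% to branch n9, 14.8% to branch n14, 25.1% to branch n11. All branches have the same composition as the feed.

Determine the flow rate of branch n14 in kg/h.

Branch n14 flow = 0.148×51.9 = 7.6812 kg/h.

7.681 kg/h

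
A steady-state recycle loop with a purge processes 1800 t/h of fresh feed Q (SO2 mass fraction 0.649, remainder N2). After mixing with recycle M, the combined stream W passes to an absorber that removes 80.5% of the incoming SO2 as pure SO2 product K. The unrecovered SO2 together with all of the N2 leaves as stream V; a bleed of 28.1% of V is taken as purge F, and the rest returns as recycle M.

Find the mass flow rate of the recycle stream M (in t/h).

N2 enters only via Q and leaves only via the purge: 1800×0.351 = 0.281×(N2 in V), and the absorber passes all N2, so N2 in W = N2 in V = 2248.4 t/h.
SO2 in W: m_A = 1800×0.649 + (1−0.281)·(1−0.805)·m_A, so m_A = 1168.2/0.8598 = 1358.7 t/h.
V = (1−0.805)×1358.7 + 2248.4 = 2513.3 t/h.
Recycle M = (1−0.281)×2513.3 = 1807.1 t/h.

1807 t/h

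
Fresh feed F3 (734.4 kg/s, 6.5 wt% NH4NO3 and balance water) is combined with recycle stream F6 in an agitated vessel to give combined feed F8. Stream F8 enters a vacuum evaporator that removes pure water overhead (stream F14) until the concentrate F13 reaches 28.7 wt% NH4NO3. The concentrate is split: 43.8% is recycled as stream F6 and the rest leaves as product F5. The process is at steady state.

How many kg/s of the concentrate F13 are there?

296 kg/s

Overall NH4NO3 balance (none leaves overhead): NH4NO3 in fresh feed = NH4NO3 in product, i.e. 734.4×0.065 = (1−0.438)·F13·0.287.
F13 = 47.736/(0.287×0.562) = 295.96 kg/s.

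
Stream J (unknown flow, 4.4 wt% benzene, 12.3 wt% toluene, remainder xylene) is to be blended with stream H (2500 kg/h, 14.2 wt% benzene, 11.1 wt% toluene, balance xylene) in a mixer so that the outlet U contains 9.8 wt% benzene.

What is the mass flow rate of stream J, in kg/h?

Let J be the unknown flow. Total out = 2500 + J.
benzene balance: 355 + 0.044·J = 0.098·(2500 + J)
(0.044 − 0.098)·J = 0.098×2500 − 355 = -110
J = -110 / -0.054 = 2037 kg/h

2037 kg/h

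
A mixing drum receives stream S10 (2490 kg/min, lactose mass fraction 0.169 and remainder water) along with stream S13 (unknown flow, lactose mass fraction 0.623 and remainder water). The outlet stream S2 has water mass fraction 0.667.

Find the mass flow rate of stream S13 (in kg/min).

1408 kg/min

Let S13 be the unknown flow. Total out = 2490 + S13.
water balance: 2069.2 + 0.377·S13 = 0.667·(2490 + S13)
(0.377 − 0.667)·S13 = 0.667×2490 − 2069.2 = -408.36
S13 = -408.36 / -0.290 = 1408.1 kg/min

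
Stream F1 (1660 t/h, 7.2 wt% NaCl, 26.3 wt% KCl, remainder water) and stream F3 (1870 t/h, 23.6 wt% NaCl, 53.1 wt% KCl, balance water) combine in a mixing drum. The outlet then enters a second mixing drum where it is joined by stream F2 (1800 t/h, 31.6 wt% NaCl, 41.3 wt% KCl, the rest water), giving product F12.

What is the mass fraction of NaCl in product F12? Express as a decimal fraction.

Overall, product flow = 5330 t/h.
NaCl in = 1660×0.072 + 1870×0.236 + 1800×0.316 = 1129.6 t/h.
NaCl fraction in F12 = 0.212.

0.212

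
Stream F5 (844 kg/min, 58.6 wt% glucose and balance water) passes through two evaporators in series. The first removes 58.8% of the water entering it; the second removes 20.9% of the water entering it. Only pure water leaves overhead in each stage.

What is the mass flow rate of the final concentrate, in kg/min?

608.5 kg/min

water in feed = 844×0.414 = 349.42 kg/min.
After stage 1: water left = (1−0.588)×349.42 = 143.96; stream total = 638.54 kg/min.
After stage 2: water left = (1−0.209)×143.96 = 113.87; final concentrate = 608.46 kg/min.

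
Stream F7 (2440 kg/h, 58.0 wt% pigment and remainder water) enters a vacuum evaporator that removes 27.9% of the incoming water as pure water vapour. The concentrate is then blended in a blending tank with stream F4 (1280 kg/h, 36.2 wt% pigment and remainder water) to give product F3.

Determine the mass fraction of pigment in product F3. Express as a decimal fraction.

Vapour removed = 0.279×0.420×2440 = 285.92 kg/h; concentrate = 2154.1 kg/h.
pigment reaching the mixer = 1415.2 (from concentrate) + 1280×0.362 = 1878.6 kg/h.
Product flow = 2154.1 + 1280 = 3434.1 kg/h; pigment fraction = 0.547.

0.547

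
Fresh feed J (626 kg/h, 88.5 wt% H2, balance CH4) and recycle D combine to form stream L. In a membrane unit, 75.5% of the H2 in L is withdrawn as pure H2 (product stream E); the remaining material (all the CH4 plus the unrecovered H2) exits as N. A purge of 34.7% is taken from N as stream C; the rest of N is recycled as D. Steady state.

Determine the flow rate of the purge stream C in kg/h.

128.1 kg/h

CH4 enters only via J and leaves only via the purge: 626×0.115 = 0.347×(CH4 in N), and the membrane unit passes all CH4, so CH4 in L = CH4 in N = 207.46 kg/h.
H2 in L: m_A = 626×0.885 + (1−0.347)·(1−0.755)·m_A, so m_A = 554.01/0.8400 = 659.52 kg/h.
N = (1−0.755)×659.52 + 207.46 = 369.05 kg/h.
Purge C = 0.347×369.05 = 128.06 kg/h.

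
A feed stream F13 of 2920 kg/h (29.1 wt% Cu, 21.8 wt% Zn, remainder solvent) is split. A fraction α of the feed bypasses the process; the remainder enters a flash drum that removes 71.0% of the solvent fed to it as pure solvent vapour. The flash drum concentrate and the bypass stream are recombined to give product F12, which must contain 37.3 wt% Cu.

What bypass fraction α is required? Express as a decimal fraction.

0.369

All 2920×0.291 = 849.72 kg/h of Cu reaches F12, so F12 = 849.72/0.373 = 2278.1 kg/h and vapour = 641.93 kg/h.
The evaporator receives (1−α)·2920 of feed at 0.491 solvent and removes 0.710 of that solvent:
0.710×0.491×(1−α)×2920 = 641.93
(1−α) = 641.93/1017.9 = 0.6306;  α = 0.3694.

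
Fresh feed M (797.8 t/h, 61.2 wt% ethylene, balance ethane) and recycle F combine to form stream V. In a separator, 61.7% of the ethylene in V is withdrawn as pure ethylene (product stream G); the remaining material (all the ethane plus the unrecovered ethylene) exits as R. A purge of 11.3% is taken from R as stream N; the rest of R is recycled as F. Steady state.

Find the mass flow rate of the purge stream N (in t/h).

341.5 t/h

ethane enters only via M and leaves only via the purge: 797.8×0.388 = 0.113×(ethane in R), and the separator passes all ethane, so ethane in V = ethane in R = 2739.3 t/h.
ethylene in V: m_A = 797.8×0.612 + (1−0.113)·(1−0.617)·m_A, so m_A = 488.25/0.6603 = 739.47 t/h.
R = (1−0.617)×739.47 + 2739.3 = 3022.6 t/h.
Purge N = 0.113×3022.6 = 341.55 t/h.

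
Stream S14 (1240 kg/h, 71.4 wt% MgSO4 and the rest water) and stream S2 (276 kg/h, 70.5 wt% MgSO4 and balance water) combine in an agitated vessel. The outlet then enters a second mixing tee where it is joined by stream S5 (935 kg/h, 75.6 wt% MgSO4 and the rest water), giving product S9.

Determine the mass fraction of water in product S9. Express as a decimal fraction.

Overall, product flow = 2451 kg/h.
water in = 1240×0.286 + 276×0.295 + 935×0.244 = 664.2 kg/h.
water fraction in S9 = 0.271.

0.271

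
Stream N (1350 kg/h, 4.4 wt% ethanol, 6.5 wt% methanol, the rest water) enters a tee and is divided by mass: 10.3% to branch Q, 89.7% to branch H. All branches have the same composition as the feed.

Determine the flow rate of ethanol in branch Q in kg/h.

6.118 kg/h

Branch Q total = 0.103×1350 = 139.05 kg/h.
ethanol in Q = 0.044×139.05 = 6.1182 kg/h.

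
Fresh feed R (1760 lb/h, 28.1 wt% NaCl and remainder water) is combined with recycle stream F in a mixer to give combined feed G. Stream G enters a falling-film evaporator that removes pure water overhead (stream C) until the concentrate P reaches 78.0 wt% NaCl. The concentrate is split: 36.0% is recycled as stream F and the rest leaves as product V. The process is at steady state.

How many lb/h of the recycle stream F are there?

356.7 lb/h

Overall NaCl balance (none leaves overhead): NaCl in fresh feed = NaCl in product, i.e. 1760×0.281 = (1−0.360)·P·0.780.
P = 494.56/(0.780×0.640) = 990.71 lb/h.
Recycle F = 0.360×990.71 = 356.65 lb/h.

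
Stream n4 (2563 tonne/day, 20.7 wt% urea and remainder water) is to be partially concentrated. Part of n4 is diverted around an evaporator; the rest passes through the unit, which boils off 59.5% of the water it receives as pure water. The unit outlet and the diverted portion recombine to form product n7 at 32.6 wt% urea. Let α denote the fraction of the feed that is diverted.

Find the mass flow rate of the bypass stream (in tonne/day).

All 2563×0.207 = 530.54 tonne/day of urea reaches n7, so n7 = 530.54/0.326 = 1627.4 tonne/day and vapour = 935.57 tonne/day.
The evaporator receives (1−α)·2563 of feed at 0.793 water and removes 0.595 of that water:
0.595×0.793×(1−α)×2563 = 935.57
(1−α) = 935.57/1209.3 = 0.7736;  α = 0.2264.
Bypass flow = 0.2264×2563 = 580.16 tonne/day.

580.2 tonne/day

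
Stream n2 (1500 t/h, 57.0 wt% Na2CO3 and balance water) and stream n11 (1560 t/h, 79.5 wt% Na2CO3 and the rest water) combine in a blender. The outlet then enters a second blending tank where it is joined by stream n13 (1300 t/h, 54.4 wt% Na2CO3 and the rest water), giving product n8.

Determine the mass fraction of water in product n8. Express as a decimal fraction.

0.357

Overall, product flow = 4360 t/h.
water in = 1500×0.430 + 1560×0.205 + 1300×0.456 = 1557.6 t/h.
water fraction in n8 = 0.357.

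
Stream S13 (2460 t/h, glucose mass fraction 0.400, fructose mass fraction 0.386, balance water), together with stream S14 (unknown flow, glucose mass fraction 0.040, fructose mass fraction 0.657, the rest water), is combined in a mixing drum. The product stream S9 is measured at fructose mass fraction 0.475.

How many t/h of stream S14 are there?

1203 t/h

Let S14 be the unknown flow. Total out = 2460 + S14.
fructose balance: 949.56 + 0.657·S14 = 0.475·(2460 + S14)
(0.657 − 0.475)·S14 = 0.475×2460 − 949.56 = 218.94
S14 = 218.94 / 0.182 = 1203 t/h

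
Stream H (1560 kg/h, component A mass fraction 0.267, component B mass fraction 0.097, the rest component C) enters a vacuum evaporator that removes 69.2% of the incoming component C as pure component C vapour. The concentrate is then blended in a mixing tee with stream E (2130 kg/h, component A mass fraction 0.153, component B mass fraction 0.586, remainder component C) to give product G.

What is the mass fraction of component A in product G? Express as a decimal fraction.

Vapour removed = 0.692×0.636×1560 = 686.57 kg/h; concentrate = 873.43 kg/h.
component A reaching the mixer = 416.52 (from concentrate) + 2130×0.153 = 742.41 kg/h.
Product flow = 873.43 + 2130 = 3003.4 kg/h; component A fraction = 0.247.

0.247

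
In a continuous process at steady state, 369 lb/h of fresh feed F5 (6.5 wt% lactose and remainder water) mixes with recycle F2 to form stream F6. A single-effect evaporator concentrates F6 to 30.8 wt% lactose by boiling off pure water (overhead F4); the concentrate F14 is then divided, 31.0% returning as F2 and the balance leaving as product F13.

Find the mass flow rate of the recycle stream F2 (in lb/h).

Overall lactose balance (none leaves overhead): lactose in fresh feed = lactose in product, i.e. 369×0.065 = (1−0.310)·F14·0.308.
F14 = 23.985/(0.308×0.690) = 112.86 lb/h.
Recycle F2 = 0.310×112.86 = 34.987 lb/h.

34.99 lb/h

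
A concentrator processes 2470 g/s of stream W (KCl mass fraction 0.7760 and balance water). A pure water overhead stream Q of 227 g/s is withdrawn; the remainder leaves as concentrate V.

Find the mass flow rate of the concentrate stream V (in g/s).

2243 g/s

Concentrate = 2470 − 227 = 2243 g/s.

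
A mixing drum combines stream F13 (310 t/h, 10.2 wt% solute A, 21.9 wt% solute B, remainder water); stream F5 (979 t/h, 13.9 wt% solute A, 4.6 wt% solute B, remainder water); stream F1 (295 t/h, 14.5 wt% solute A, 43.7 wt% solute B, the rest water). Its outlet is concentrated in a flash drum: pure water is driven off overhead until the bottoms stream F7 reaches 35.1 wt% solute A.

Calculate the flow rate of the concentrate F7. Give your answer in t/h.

599.6 t/h

solute A entering = 310×0.102 + 979×0.139 + 295×0.145 = 210.48 t/h.
All solute A reports to F7, so F7 = 210.48/0.351 = 599.65 t/h.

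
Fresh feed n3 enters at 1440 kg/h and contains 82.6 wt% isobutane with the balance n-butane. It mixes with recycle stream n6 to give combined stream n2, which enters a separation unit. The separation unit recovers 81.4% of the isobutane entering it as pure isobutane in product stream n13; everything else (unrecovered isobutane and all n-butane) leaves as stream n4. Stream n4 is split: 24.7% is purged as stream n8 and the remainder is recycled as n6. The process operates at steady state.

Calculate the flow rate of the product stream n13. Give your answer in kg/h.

isobutane in n2: m_A = 1440×0.826 + (1−0.247)·(1−0.814)·m_A, so m_A = 1189.4/0.8599 = 1383.2 kg/h.
Product n13 = 0.814×1383.2 = 1125.9 kg/h.

1126 kg/h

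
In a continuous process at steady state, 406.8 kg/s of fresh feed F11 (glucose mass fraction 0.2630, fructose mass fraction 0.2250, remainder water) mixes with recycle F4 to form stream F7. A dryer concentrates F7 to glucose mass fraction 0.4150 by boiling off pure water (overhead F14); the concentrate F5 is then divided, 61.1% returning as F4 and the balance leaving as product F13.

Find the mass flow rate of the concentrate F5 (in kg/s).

662.7 kg/s

Overall glucose balance (none leaves overhead): glucose in fresh feed = glucose in product, i.e. 406.8×0.263 = (1−0.611)·F5·0.415.
F5 = 106.99/(0.415×0.389) = 662.73 kg/s.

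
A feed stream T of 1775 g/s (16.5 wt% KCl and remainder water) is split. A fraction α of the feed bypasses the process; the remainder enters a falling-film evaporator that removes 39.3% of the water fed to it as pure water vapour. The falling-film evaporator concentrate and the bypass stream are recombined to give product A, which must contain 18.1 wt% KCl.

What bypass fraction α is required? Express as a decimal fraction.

All 1775×0.165 = 292.88 g/s of KCl reaches A, so A = 292.88/0.181 = 1618.1 g/s and vapour = 156.91 g/s.
The evaporator receives (1−α)·1775 of feed at 0.835 water and removes 0.393 of that water:
0.393×0.835×(1−α)×1775 = 156.91
(1−α) = 156.91/582.48 = 0.2694;  α = 0.7306.

0.731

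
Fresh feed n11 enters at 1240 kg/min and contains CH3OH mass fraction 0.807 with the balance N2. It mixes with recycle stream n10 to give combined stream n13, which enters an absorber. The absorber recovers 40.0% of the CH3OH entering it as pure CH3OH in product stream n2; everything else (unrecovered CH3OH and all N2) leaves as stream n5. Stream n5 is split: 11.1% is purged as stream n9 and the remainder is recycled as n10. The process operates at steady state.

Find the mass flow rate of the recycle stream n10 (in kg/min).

3061 kg/min

N2 enters only via n11 and leaves only via the purge: 1240×0.193 = 0.111×(N2 in n5), and the absorber passes all N2, so N2 in n13 = N2 in n5 = 2156 kg/min.
CH3OH in n13: m_A = 1240×0.807 + (1−0.111)·(1−0.400)·m_A, so m_A = 1000.7/0.4666 = 2144.6 kg/min.
n5 = (1−0.400)×2144.6 + 2156 = 3442.8 kg/min.
Recycle n10 = (1−0.111)×3442.8 = 3060.7 kg/min.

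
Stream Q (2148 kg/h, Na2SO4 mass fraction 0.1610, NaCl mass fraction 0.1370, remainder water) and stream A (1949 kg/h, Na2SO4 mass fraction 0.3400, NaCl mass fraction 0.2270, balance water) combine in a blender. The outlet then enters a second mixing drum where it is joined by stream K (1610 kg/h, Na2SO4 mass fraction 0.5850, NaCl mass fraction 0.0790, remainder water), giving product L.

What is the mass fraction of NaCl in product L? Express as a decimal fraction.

Overall, product flow = 5707 kg/h.
NaCl in = 2148×0.137 + 1949×0.227 + 1610×0.079 = 863.89 kg/h.
NaCl fraction in L = 0.1514.

0.1514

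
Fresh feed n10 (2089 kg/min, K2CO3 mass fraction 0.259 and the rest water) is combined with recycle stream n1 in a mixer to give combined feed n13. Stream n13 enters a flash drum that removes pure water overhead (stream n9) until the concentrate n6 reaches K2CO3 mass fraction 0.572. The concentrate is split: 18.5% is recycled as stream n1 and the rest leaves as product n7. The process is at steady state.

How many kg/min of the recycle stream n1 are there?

214.7 kg/min

Overall K2CO3 balance (none leaves overhead): K2CO3 in fresh feed = K2CO3 in product, i.e. 2089×0.259 = (1−0.185)·n6·0.572.
n6 = 541.05/(0.572×0.815) = 1160.6 kg/min.
Recycle n1 = 0.185×1160.6 = 214.71 kg/min.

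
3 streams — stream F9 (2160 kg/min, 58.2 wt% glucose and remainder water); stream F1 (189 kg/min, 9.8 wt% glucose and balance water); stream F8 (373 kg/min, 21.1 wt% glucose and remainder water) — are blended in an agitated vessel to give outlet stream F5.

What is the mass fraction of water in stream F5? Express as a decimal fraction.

Total flow out = 2160 + 189 + 373 = 2722 kg/min.
water in = 2160×0.418 + 189×0.902 + 373×0.789 = 1367.7 kg/min.
water mass fraction in F5 = 1367.7/2722 = 0.5024.

0.5024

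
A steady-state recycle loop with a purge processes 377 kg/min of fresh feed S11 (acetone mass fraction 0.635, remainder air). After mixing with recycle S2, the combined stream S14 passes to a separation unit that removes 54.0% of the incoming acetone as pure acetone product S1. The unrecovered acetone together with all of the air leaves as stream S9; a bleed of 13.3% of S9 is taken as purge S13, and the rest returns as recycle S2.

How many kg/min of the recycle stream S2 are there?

air enters only via S11 and leaves only via the purge: 377×0.365 = 0.133×(air in S9), and the separation unit passes all air, so air in S14 = air in S9 = 1034.6 kg/min.
acetone in S14: m_A = 377×0.635 + (1−0.133)·(1−0.540)·m_A, so m_A = 239.4/0.6012 = 398.21 kg/min.
S9 = (1−0.540)×398.21 + 1034.6 = 1217.8 kg/min.
Recycle S2 = (1−0.133)×1217.8 = 1055.8 kg/min.

1056 kg/min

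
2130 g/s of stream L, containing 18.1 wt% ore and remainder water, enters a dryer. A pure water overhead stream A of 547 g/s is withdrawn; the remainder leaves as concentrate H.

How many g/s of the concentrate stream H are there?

1583 g/s

Concentrate = 2130 − 547 = 1583 g/s.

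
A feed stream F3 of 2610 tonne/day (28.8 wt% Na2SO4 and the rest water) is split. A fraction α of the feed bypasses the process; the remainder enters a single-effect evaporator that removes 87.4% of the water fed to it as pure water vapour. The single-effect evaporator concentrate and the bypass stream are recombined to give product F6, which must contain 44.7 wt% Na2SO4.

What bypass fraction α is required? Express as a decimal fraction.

All 2610×0.288 = 751.68 tonne/day of Na2SO4 reaches F6, so F6 = 751.68/0.447 = 1681.6 tonne/day and vapour = 928.39 tonne/day.
The evaporator receives (1−α)·2610 of feed at 0.712 water and removes 0.874 of that water:
0.874×0.712×(1−α)×2610 = 928.39
(1−α) = 928.39/1624.2 = 0.5716;  α = 0.4284.

0.428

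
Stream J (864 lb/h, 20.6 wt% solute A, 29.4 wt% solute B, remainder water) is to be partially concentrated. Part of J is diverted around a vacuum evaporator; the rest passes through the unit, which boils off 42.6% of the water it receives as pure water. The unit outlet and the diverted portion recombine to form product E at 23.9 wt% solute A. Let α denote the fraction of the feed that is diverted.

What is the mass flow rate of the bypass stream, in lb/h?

All 864×0.206 = 177.98 lb/h of solute A reaches E, so E = 177.98/0.239 = 744.7 lb/h and vapour = 119.3 lb/h.
The evaporator receives (1−α)·864 of feed at 0.500 water and removes 0.426 of that water:
0.426×0.500×(1−α)×864 = 119.3
(1−α) = 119.3/184.03 = 0.6482;  α = 0.3518.
Bypass flow = 0.3518×864 = 303.92 lb/h.

303.9 lb/h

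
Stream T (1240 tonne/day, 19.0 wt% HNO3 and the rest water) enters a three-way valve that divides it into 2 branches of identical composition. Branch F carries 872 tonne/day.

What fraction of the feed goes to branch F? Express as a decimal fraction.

Fraction to F = 872/1240 = 0.7032.

0.703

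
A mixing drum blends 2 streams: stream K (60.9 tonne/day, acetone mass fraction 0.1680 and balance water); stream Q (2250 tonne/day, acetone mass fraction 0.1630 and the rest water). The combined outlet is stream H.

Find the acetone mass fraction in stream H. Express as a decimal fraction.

Total flow out = 60.9 + 2250 = 2310.9 tonne/day.
acetone in = 60.9×0.168 + 2250×0.163 = 376.98 tonne/day.
acetone mass fraction in H = 376.98/2310.9 = 0.1631.

0.1631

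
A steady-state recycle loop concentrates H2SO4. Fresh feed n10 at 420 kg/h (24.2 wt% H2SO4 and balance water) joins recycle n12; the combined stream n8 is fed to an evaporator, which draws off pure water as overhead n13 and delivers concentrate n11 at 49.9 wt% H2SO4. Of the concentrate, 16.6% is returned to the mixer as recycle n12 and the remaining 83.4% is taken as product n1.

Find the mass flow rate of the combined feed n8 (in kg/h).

Overall H2SO4 balance (none leaves overhead): H2SO4 in fresh feed = H2SO4 in product, i.e. 420×0.242 = (1−0.166)·n11·0.499.
n11 = 101.64/(0.499×0.834) = 244.23 kg/h.
Recycle n12 = 0.166×244.23 = 40.542 kg/h.
Combined feed n8 = 420 + 40.542 = 460.54 kg/h.

460.5 kg/h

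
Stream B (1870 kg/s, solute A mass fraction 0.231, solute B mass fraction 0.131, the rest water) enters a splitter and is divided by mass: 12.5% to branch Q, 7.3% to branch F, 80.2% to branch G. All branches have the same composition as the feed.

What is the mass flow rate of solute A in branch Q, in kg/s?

Branch Q total = 0.125×1870 = 233.75 kg/s.
solute A in Q = 0.231×233.75 = 53.996 kg/s.

54 kg/s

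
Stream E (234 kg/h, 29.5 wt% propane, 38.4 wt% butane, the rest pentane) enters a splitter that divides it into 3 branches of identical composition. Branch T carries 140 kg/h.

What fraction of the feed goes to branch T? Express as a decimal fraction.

Fraction to T = 140/234 = 0.5983.

0.598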